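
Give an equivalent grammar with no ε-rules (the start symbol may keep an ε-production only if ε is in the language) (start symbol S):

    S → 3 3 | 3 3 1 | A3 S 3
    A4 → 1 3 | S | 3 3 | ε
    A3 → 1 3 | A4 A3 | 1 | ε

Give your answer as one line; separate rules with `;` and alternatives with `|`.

S → 3 3 | 3 3 1 | A3 S 3 | S 3; A4 → 1 3 | S | 3 3; A3 → 1 3 | A4 A3 | A4 | 1

Nullable nonterminals: {A3, A4}.
ε ∉ L(G), so no ε-production is kept.
For each production, add variants omitting each subset of nullable occurrences: S → A3 S 3 gives A3 S 3 | S 3. A3 → A4 A3 gives A4 A3 | A4.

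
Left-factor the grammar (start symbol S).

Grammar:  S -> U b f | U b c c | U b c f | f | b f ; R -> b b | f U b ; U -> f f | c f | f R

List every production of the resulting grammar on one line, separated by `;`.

S -> f | b f | U b S'; R -> b b | f U b; U -> c f | f U'; S' -> f | c S''; U' -> f | R; S'' -> c | f

S has alternatives sharing prefix 'U b': factor to S → U b S' with S' → f | c c | c f.
U has alternatives sharing prefix 'f': factor to U → f U' with U' → f | R.
S' has alternatives sharing prefix 'c': factor to S' → c S'' with S'' → c | f.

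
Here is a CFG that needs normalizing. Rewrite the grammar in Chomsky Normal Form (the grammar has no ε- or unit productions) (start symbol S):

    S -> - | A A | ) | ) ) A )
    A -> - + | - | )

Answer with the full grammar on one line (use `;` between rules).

S -> - | A A | ) | X1 Y1; A -> X2 X3 | - | ); X1 -> ); X2 -> -; X3 -> +; Y1 -> X1 Y2; Y2 -> A X1

Introduce a nonterminal for each terminal appearing in a rule of length ≥ 2: X1 → ), X2 → -, X3 → +.
Binarize each right-hand side of length ≥ 3 by chaining fresh nonterminals (Y1, Y2, …): affected rules were S → X1 X1 A X1.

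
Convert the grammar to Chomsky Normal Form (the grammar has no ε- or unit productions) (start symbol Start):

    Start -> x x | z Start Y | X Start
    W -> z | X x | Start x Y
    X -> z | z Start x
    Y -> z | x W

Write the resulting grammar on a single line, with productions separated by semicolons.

Start -> X1 X1 | X2 Y1 | X Start; W -> z | X X1 | Start Y2; X -> z | X2 Y3; Y -> z | X1 W; X1 -> x; X2 -> z; Y1 -> Start Y; Y2 -> X1 Y; Y3 -> Start X1

Introduce a nonterminal for each terminal appearing in a rule of length ≥ 2: X1 → x, X2 → z.
Binarize each right-hand side of length ≥ 3 by chaining fresh nonterminals (Y1, Y2, …): affected rules were Start → X2 Start Y; W → Start X1 Y; X → X2 Start X1.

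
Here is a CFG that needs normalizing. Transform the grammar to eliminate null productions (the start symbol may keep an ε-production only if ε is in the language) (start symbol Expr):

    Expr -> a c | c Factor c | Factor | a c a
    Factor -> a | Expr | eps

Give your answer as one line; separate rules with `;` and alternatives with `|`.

The nullable symbols are {Expr, Factor}.
ε ∈ L(G) since Expr is nullable, so keep Expr → ε.
Add the nullable-subset variants: Expr → c Factor c gives c Factor c | c c.

Expr -> a c | c Factor c | c c | Factor | a c a | ε; Factor -> a | Expr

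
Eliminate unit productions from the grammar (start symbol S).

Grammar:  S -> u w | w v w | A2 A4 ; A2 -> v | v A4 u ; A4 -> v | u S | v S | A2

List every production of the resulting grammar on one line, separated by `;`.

Unit pairs: A4 ⇒* {A2}.
For every A with A ⇒* B via unit rules, add B's non-unit alternatives to A; then delete every rule of the form X → Y.

S -> u w | w v w | A2 A4; A2 -> v | v A4 u; A4 -> v | u S | v S | v A4 u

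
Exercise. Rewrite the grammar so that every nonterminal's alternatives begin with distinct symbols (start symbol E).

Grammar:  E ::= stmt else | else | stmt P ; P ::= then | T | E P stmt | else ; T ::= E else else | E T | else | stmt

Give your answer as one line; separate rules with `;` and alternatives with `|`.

E ::= else | stmt E'; P ::= then | T | E P stmt | else; T ::= else | stmt | E T'; E' ::= else | P; T' ::= else else | T

E has alternatives sharing prefix 'stmt': factor to E → stmt E' with E' → else | P.
T has alternatives sharing prefix 'E': factor to T → E T' with T' → else else | T.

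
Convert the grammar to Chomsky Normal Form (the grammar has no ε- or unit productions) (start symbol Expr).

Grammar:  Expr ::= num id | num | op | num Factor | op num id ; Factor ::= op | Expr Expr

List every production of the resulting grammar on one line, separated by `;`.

Expr ::= X1 X2 | num | op | X1 Factor | X3 Y1; Factor ::= op | Expr Expr; X1 ::= num; X2 ::= id; X3 ::= op; Y1 ::= X1 X2

Introduce a nonterminal for each terminal appearing in a rule of length ≥ 2: X1 → num, X2 → id, X3 → op.
Binarize each right-hand side of length ≥ 3 by chaining fresh nonterminals (Y1, Y2, …): affected rules were Expr → X3 X1 X2.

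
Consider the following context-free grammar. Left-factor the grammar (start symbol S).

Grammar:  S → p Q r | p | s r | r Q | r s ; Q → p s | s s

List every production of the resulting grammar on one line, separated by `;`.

S has alternatives sharing prefix 'p': factor to S → p S' with S' → Q r | ε.
S has alternatives sharing prefix 'r': factor to S → r S'' with S'' → Q | s.

S → s r | p S' | r S''; Q → p s | s s; S' → Q r | ε; S'' → Q | s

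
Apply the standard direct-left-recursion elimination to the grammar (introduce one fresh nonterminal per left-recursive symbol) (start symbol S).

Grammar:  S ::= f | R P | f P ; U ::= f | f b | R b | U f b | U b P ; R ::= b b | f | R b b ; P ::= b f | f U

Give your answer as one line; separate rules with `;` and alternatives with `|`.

S ::= f | R P | f P; U ::= f U' | f b U' | R b U'; R ::= b b R' | f R'; P ::= b f | f U; U' ::= f b U' | b P U' | epsilon; R' ::= b b R' | epsilon

U, R are directly left-recursive.
For U: α = {f b, b P}, β = {f, f b, R b}. Rewrite as U → β U' and U' → α U' | ε.
For R: α = {b b}, β = {b b, f}. Rewrite as R → β R' and R' → α R' | ε.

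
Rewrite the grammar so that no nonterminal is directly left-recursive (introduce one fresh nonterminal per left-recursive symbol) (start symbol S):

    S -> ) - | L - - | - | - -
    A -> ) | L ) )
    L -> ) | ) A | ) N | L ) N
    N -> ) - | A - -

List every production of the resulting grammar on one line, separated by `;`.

S -> ) - | L - - | - | - -; A -> ) | L ) ); L -> ) L' | ) A L' | ) N L'; N -> ) - | A - -; L' -> ) N L' | eps

Directly left-recursive nonterminal: L.
For L: α = {) N}, β = {), ) A, ) N}. Rewrite as L → β L' and L' → α L' | ε.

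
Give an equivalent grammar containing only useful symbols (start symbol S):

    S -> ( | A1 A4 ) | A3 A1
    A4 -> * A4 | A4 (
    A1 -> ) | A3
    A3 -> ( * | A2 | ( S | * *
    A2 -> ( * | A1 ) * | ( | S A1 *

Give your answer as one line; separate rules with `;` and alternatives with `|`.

Generating nonterminals: {A1, A2, A3, S}.
Reachable from S after that: {A1, A2, A3, S}.
Removed useless symbols: {A4} and every production mentioning them.

S -> ( | A3 A1; A1 -> ) | A3; A3 -> ( * | A2 | ( S | * *; A2 -> ( * | A1 ) * | ( | S A1 *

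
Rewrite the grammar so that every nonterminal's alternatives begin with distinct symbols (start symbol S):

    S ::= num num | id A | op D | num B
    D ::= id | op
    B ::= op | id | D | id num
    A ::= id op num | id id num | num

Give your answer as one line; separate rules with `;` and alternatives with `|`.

S ::= id A | op D | num S'; D ::= id | op; B ::= op | D | id B'; A ::= num | id A'; S' ::= num | B; B' ::= eps | num; A' ::= op num | id num

S has alternatives sharing prefix 'num': factor to S → num S' with S' → num | B.
B has alternatives sharing prefix 'id': factor to B → id B' with B' → ε | num.
A has alternatives sharing prefix 'id': factor to A → id A' with A' → op num | id num.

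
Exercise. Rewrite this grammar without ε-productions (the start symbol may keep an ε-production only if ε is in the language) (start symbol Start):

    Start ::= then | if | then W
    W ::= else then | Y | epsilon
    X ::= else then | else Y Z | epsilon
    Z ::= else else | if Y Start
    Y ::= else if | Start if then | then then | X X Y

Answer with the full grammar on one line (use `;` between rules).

Nullable set = {W, X}.
ε ∉ L(G), so no ε-production is kept.
For each production, add variants omitting each subset of nullable occurrences: Y → X X Y gives X X Y | X Y.

Start ::= then | if | then W; W ::= else then | Y; X ::= else then | else Y Z; Z ::= else else | if Y Start; Y ::= else if | Start if then | then then | X X Y | X Y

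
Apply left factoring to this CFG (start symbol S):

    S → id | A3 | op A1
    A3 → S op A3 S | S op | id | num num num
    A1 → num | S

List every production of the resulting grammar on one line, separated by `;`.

A3 has alternatives sharing prefix 'S op': factor to A3 → S op A3' with A3' → A3 S | ε.

S → id | A3 | op A1; A3 → id | num num num | S op A3'; A1 → num | S; A3' → A3 S | ε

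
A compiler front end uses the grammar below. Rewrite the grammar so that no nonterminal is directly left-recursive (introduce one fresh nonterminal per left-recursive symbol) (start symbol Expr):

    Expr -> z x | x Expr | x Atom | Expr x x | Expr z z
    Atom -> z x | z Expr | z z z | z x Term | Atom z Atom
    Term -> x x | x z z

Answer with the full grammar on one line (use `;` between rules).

Left recursion appears on Expr, Atom.
For Expr: α = {x x, z z}, β = {z x, x Expr, x Atom}. Rewrite as Expr → β Expr1 and Expr1 → α Expr1 | ε.
For Atom: α = {z Atom}, β = {z x, z Expr, z z z, z x Term}. Rewrite as Atom → β Atom1 and Atom1 → α Atom1 | ε.

Expr -> z x Expr1 | x Expr Expr1 | x Atom Expr1; Atom -> z x Atom1 | z Expr Atom1 | z z z Atom1 | z x Term Atom1; Term -> x x | x z z; Expr1 -> x x Expr1 | z z Expr1 | eps; Atom1 -> z Atom Atom1 | eps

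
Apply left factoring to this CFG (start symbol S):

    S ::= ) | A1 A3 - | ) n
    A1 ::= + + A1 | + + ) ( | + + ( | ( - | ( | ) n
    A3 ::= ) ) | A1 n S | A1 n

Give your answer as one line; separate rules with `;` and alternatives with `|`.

S ::= A1 A3 - | ) S'; A1 ::= ) n | + + A1' | ( A1''; A3 ::= ) ) | A1 n A3'; S' ::= eps | n; A1' ::= A1 | ) ( | (; A1'' ::= - | eps; A3' ::= S | eps

S has alternatives sharing prefix ')': factor to S → ) S' with S' → ε | n.
A1 has alternatives sharing prefix '+ +': factor to A1 → + + A1' with A1' → A1 | ) ( | (.
A1 has alternatives sharing prefix '(': factor to A1 → ( A1'' with A1'' → - | ε.
A3 has alternatives sharing prefix 'A1 n': factor to A3 → A1 n A3' with A3' → S | ε.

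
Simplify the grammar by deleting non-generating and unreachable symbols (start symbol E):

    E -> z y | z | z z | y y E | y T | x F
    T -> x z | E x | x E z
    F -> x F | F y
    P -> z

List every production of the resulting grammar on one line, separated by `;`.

Generating nonterminals: {E, P, T}.
Reachable from E after that: {E, T}.
Removed useless symbols: {F, P} and every production mentioning them.

E -> z y | z | z z | y y E | y T; T -> x z | E x | x E z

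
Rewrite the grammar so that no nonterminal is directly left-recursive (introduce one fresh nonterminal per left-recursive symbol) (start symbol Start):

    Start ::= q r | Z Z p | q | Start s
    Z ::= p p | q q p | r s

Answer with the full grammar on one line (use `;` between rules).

Start ::= q r Start1 | Z Z p Start1 | q Start1; Z ::= p p | q q p | r s; Start1 ::= s Start1 | ε

Directly left-recursive nonterminal: Start.
For Start: α = {s}, β = {q r, Z Z p, q}. Rewrite as Start → β Start1 and Start1 → α Start1 | ε.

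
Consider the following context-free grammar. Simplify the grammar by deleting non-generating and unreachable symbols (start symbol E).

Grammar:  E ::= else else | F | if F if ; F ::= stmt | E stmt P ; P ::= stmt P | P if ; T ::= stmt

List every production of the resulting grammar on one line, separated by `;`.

E ::= else else | F | if F if; F ::= stmt

Generating nonterminals: {E, F, T}.
Reachable from E after that: {E, F}.
Removed useless symbols: {P, T} and every production mentioning them.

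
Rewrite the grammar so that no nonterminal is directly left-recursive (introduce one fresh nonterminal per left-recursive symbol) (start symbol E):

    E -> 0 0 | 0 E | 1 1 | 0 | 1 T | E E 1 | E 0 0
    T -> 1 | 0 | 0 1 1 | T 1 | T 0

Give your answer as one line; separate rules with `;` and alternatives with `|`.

Left recursion appears on E, T.
For E: α = {E 1, 0 0}, β = {0 0, 0 E, 1 1, 0, 1 T}. Rewrite as E → β E' and E' → α E' | ε.
For T: α = {1, 0}, β = {1, 0, 0 1 1}. Rewrite as T → β T' and T' → α T' | ε.

E -> 0 0 E' | 0 E E' | 1 1 E' | 0 E' | 1 T E'; T -> 1 T' | 0 T' | 0 1 1 T'; E' -> E 1 E' | 0 0 E' | ε; T' -> 1 T' | 0 T' | ε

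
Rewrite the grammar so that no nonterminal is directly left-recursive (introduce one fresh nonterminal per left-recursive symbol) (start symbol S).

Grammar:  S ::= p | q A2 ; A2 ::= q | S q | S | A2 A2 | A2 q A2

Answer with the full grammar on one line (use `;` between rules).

S ::= p | q A2; A2 ::= q A2' | S q A2' | S A2'; A2' ::= A2 A2' | q A2 A2' | ε

Left recursion appears on A2.
For A2: α = {A2, q A2}, β = {q, S q, S}. Rewrite as A2 → β A2' and A2' → α A2' | ε.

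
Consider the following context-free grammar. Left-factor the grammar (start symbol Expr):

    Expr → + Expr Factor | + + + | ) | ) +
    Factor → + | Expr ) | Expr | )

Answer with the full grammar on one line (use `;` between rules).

Expr has alternatives sharing prefix '+': factor to Expr → + Expr1 with Expr1 → Expr Factor | + +.
Expr has alternatives sharing prefix ')': factor to Expr → ) Expr2 with Expr2 → ε | +.
Factor has alternatives sharing prefix 'Expr': factor to Factor → Expr Factor1 with Factor1 → ) | ε.

Expr → + Expr1 | ) Expr2; Factor → + | ) | Expr Factor1; Expr1 → Expr Factor | + +; Expr2 → epsilon | +; Factor1 → ) | epsilon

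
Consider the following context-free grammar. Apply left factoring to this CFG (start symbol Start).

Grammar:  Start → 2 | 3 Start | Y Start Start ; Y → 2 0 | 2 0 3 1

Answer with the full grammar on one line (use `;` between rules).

Start → 2 | 3 Start | Y Start Start; Y → 2 0 Y1; Y1 → eps | 3 1

Y has alternatives sharing prefix '2 0': factor to Y → 2 0 Y1 with Y1 → ε | 3 1.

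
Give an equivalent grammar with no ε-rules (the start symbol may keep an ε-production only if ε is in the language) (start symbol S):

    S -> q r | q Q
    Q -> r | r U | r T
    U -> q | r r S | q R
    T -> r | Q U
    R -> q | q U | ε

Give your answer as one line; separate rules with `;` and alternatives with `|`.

S -> q r | q Q; Q -> r | r U | r T; U -> q | r r S | q R; T -> r | Q U; R -> q | q U

Nullable nonterminals: {R}.
ε ∉ L(G), so no ε-production is kept.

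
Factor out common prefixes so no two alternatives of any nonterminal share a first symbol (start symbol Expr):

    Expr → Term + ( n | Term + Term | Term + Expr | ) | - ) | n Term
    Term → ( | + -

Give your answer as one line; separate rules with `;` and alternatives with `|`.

Expr has alternatives sharing prefix 'Term +': factor to Expr → Term + Expr1 with Expr1 → ( n | Term | Expr.

Expr → ) | - ) | n Term | Term + Expr1; Term → ( | + -; Expr1 → ( n | Term | Expr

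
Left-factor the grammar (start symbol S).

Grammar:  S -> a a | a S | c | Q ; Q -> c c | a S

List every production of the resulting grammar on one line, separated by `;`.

S has alternatives sharing prefix 'a': factor to S → a S' with S' → a | S.

S -> c | Q | a S'; Q -> c c | a S; S' -> a | S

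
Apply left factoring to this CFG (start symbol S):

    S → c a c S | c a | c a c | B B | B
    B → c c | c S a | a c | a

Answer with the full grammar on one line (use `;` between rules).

S → c a S' | B S''; B → c B' | a B''; S' → ε | c S'''; S'' → B | ε; B' → c | S a; B'' → c | ε; S''' → S | ε

S has alternatives sharing prefix 'c a': factor to S → c a S' with S' → c S | ε | c.
S has alternatives sharing prefix 'B': factor to S → B S'' with S'' → B | ε.
B has alternatives sharing prefix 'c': factor to B → c B' with B' → c | S a.
B has alternatives sharing prefix 'a': factor to B → a B'' with B'' → c | ε.
S' has alternatives sharing prefix 'c': factor to S' → c S''' with S''' → S | ε.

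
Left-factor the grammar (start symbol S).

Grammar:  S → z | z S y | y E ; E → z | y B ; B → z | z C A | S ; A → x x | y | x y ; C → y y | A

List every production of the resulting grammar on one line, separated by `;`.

S → y E | z S'; E → z | y B; B → S | z B'; A → y | x A'; C → y y | A; S' → epsilon | S y; B' → epsilon | C A; A' → x | y

S has alternatives sharing prefix 'z': factor to S → z S' with S' → ε | S y.
B has alternatives sharing prefix 'z': factor to B → z B' with B' → ε | C A.
A has alternatives sharing prefix 'x': factor to A → x A' with A' → x | y.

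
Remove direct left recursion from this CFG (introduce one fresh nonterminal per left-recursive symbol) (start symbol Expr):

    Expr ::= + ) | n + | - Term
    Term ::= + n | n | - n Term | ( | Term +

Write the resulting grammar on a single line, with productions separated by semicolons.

Expr ::= + ) | n + | - Term; Term ::= + n Term1 | n Term1 | - n Term Term1 | ( Term1; Term1 ::= + Term1 | ε

Term is directly left-recursive.
For Term: α = {+}, β = {+ n, n, - n Term, (}. Rewrite as Term → β Term1 and Term1 → α Term1 | ε.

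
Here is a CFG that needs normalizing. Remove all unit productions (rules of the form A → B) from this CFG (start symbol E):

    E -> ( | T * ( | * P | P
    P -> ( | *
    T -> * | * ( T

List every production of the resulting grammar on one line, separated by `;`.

E -> ( | T * ( | * P | *; P -> ( | *; T -> * | * ( T

Unit pairs: E ⇒* {P}.
For each unit pair (A, B), copy every non-unit production of B to A, then drop all unit productions.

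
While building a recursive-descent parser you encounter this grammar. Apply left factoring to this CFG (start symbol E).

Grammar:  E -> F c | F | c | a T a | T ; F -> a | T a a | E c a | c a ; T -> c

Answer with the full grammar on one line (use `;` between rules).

E has alternatives sharing prefix 'F': factor to E → F E' with E' → c | ε.

E -> c | a T a | T | F E'; F -> a | T a a | E c a | c a; T -> c; E' -> c | epsilon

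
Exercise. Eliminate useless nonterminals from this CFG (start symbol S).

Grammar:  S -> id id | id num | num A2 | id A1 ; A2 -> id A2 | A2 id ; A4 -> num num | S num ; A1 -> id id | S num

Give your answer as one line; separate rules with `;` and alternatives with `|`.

Generating nonterminals: {A1, A4, S}.
Reachable from S after that: {A1, S}.
Removed useless symbols: {A2, A4} and every production mentioning them.

S -> id id | id num | id A1; A1 -> id id | S num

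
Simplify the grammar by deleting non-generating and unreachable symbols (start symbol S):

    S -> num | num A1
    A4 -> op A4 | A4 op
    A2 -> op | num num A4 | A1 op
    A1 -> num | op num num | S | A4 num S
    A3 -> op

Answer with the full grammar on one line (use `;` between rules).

Generating nonterminals: {A1, A2, A3, S}.
Reachable from S after that: {A1, S}.
Removed useless symbols: {A2, A3, A4} and every production mentioning them.

S -> num | num A1; A1 -> num | op num num | S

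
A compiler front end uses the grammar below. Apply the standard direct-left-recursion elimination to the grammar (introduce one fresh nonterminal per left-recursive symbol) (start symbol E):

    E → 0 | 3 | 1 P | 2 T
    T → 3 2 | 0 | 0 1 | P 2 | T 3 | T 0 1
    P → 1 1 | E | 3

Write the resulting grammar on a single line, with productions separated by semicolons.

T is directly left-recursive.
For T: α = {3, 0 1}, β = {3 2, 0, 0 1, P 2}. Rewrite as T → β T' and T' → α T' | ε.

E → 0 | 3 | 1 P | 2 T; T → 3 2 T' | 0 T' | 0 1 T' | P 2 T'; P → 1 1 | E | 3; T' → 3 T' | 0 1 T' | ε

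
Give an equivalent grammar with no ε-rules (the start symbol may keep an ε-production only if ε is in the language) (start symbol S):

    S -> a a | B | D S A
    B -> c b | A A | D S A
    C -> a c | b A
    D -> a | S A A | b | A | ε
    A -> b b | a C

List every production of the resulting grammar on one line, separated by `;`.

S -> a a | B | D S A | S A; B -> c b | A A | D S A | S A; C -> a c | b A; D -> a | S A A | b | A; A -> b b | a C

Nullable nonterminals: {D}.
ε ∉ L(G), so no ε-production is kept.
Add the nullable-subset variants: S → D S A gives D S A | S A. B → D S A gives D S A | S A.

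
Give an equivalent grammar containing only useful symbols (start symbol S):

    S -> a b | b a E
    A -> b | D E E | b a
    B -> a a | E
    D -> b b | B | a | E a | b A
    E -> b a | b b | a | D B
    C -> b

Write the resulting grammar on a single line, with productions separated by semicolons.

Generating nonterminals: {A, B, C, D, E, S}.
Reachable from S after that: {A, B, D, E, S}.
Removed useless symbols: {C} and every production mentioning them.

S -> a b | b a E; A -> b | D E E | b a; B -> a a | E; D -> b b | B | a | E a | b A; E -> b a | b b | a | D B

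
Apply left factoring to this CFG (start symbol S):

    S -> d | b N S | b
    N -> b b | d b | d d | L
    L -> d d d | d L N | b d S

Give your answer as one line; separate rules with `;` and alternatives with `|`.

S has alternatives sharing prefix 'b': factor to S → b S' with S' → N S | ε.
N has alternatives sharing prefix 'd': factor to N → d N' with N' → b | d.
L has alternatives sharing prefix 'd': factor to L → d L' with L' → d d | L N.

S -> d | b S'; N -> b b | L | d N'; L -> b d S | d L'; S' -> N S | ε; N' -> b | d; L' -> d d | L N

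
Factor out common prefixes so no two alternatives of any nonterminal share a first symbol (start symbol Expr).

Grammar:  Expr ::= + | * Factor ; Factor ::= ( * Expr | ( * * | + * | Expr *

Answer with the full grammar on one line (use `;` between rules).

Expr ::= + | * Factor; Factor ::= + * | Expr * | ( * Factor1; Factor1 ::= Expr | *

Factor has alternatives sharing prefix '( *': factor to Factor → ( * Factor1 with Factor1 → Expr | *.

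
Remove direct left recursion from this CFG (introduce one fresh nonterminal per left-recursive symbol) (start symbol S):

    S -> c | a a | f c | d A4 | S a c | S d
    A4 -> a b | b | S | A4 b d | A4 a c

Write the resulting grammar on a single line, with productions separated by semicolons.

S, A4 are directly left-recursive.
For S: α = {a c, d}, β = {c, a a, f c, d A4}. Rewrite as S → β S' and S' → α S' | ε.
For A4: α = {b d, a c}, β = {a b, b, S}. Rewrite as A4 → β A4' and A4' → α A4' | ε.

S -> c S' | a a S' | f c S' | d A4 S'; A4 -> a b A4' | b A4' | S A4'; S' -> a c S' | d S' | ε; A4' -> b d A4' | a c A4' | ε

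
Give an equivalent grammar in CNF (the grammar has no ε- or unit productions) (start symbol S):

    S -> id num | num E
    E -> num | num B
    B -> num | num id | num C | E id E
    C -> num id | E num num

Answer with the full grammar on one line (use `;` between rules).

S -> X1 X2 | X2 E; E -> num | X2 B; B -> num | X2 X1 | X2 C | E Y1; C -> X2 X1 | E Y2; X1 -> id; X2 -> num; Y1 -> X1 E; Y2 -> X2 X2

Introduce a nonterminal for each terminal appearing in a rule of length ≥ 2: X1 → id, X2 → num.
Binarize each right-hand side of length ≥ 3 by chaining fresh nonterminals (Y1, Y2, …): affected rules were B → E X1 E; C → E X2 X2.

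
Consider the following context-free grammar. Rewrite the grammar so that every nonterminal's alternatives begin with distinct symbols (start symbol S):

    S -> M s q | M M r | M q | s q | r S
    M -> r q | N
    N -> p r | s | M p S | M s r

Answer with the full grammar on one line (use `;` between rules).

S -> s q | r S | M S'; M -> r q | N; N -> p r | s | M N'; S' -> s q | M r | q; N' -> p S | s r

S has alternatives sharing prefix 'M': factor to S → M S' with S' → s q | M r | q.
N has alternatives sharing prefix 'M': factor to N → M N' with N' → p S | s r.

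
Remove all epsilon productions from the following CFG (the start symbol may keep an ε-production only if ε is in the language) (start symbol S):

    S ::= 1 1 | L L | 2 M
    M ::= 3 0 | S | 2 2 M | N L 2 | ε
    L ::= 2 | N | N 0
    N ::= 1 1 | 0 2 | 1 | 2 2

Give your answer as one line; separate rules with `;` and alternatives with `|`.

The nullable symbols are {M}.
ε ∉ L(G), so no ε-production is kept.
Expand every rule over subsets of its nullable positions: S → 2 M gives 2 M | 2. M → 2 2 M gives 2 2 M | 2 2.

S ::= 1 1 | L L | 2 M | 2; M ::= 3 0 | S | 2 2 M | 2 2 | N L 2; L ::= 2 | N | N 0; N ::= 1 1 | 0 2 | 1 | 2 2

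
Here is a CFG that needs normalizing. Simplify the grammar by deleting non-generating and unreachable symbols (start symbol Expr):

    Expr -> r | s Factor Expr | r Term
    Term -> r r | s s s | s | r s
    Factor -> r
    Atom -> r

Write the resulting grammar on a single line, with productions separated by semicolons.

Generating nonterminals: {Atom, Expr, Factor, Term}.
Reachable from Expr after that: {Expr, Factor, Term}.
Removed useless symbols: {Atom} and every production mentioning them.

Expr -> r | s Factor Expr | r Term; Term -> r r | s s s | s | r s; Factor -> r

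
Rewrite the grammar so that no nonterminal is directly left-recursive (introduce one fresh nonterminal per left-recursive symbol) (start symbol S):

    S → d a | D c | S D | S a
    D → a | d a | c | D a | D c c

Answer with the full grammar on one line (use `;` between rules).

S, D are directly left-recursive.
For S: α = {D, a}, β = {d a, D c}. Rewrite as S → β S' and S' → α S' | ε.
For D: α = {a, c c}, β = {a, d a, c}. Rewrite as D → β D' and D' → α D' | ε.

S → d a S' | D c S'; D → a D' | d a D' | c D'; S' → D S' | a S' | ε; D' → a D' | c c D' | ε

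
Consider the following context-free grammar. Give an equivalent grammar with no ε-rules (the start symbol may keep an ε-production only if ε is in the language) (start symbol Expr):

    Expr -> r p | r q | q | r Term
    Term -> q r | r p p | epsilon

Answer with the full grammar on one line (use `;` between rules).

Nullable nonterminals: {Term}.
ε ∉ L(G), so no ε-production is kept.
For each production, add variants omitting each subset of nullable occurrences: Expr → r Term gives r Term | r.

Expr -> r p | r q | q | r Term | r; Term -> q r | r p p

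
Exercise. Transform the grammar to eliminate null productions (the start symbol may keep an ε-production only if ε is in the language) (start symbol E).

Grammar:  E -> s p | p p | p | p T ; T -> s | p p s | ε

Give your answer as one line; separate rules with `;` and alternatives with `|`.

Nullable nonterminals: {T}.
ε ∉ L(G), so no ε-production is kept.

E -> s p | p p | p | p T; T -> s | p p s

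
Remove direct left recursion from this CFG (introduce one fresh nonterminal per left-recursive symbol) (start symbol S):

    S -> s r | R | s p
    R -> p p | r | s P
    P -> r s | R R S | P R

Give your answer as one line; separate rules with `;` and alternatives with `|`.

S -> s r | R | s p; R -> p p | r | s P; P -> r s P' | R R S P'; P' -> R P' | ε

Directly left-recursive nonterminal: P.
For P: α = {R}, β = {r s, R R S}. Rewrite as P → β P' and P' → α P' | ε.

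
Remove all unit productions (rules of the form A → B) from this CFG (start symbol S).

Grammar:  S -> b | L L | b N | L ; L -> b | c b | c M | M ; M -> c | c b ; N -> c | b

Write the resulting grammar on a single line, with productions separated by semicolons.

Unit pairs: L ⇒* {M}; S ⇒* {L, M}.
For every A with A ⇒* B via unit rules, add B's non-unit alternatives to A; then delete every rule of the form X → Y.

S -> b | c b | c M | L L | b N | c; L -> b | c b | c M | c; M -> c | c b; N -> c | b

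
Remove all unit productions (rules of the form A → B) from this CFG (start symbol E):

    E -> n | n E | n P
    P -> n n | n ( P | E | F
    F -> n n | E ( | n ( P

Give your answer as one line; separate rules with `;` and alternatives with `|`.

Unit pairs: P ⇒* {E, F}.
Replace each nonterminal's rules with the union of the non-unit rules of every nonterminal it unit-derives.

E -> n | n E | n P; P -> n | n E | n P | n n | n ( P | E (; F -> n n | E ( | n ( P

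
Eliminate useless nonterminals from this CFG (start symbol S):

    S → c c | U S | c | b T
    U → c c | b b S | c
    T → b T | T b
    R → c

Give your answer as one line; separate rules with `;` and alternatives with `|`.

Generating nonterminals: {R, S, U}.
Reachable from S after that: {S, U}.
Removed useless symbols: {R, T} and every production mentioning them.

S → c c | U S | c; U → c c | b b S | c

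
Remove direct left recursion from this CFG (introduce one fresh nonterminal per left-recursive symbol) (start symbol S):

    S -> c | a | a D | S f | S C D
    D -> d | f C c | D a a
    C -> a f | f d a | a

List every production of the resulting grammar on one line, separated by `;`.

Directly left-recursive nonterminals: S, D.
For S: α = {f, C D}, β = {c, a, a D}. Rewrite as S → β S' and S' → α S' | ε.
For D: α = {a a}, β = {d, f C c}. Rewrite as D → β D' and D' → α D' | ε.

S -> c S' | a S' | a D S'; D -> d D' | f C c D'; C -> a f | f d a | a; S' -> f S' | C D S' | ε; D' -> a a D' | ε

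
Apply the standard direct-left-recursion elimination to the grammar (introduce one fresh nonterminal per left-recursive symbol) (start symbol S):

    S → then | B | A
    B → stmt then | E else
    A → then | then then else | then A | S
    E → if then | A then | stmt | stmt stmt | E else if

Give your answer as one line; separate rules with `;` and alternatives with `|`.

Left recursion appears on E.
For E: α = {else if}, β = {if then, A then, stmt, stmt stmt}. Rewrite as E → β E' and E' → α E' | ε.

S → then | B | A; B → stmt then | E else; A → then | then then else | then A | S; E → if then E' | A then E' | stmt E' | stmt stmt E'; E' → else if E' | ε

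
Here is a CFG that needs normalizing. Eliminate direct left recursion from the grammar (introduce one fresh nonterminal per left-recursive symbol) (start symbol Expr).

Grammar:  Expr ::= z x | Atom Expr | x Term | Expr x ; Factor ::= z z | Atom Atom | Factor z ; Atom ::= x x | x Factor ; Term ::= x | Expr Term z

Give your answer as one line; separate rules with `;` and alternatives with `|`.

Expr ::= z x Expr1 | Atom Expr Expr1 | x Term Expr1; Factor ::= z z Factor1 | Atom Atom Factor1; Atom ::= x x | x Factor; Term ::= x | Expr Term z; Expr1 ::= x Expr1 | ε; Factor1 ::= z Factor1 | ε

Left recursion appears on Expr, Factor.
For Expr: α = {x}, β = {z x, Atom Expr, x Term}. Rewrite as Expr → β Expr1 and Expr1 → α Expr1 | ε.
For Factor: α = {z}, β = {z z, Atom Atom}. Rewrite as Factor → β Factor1 and Factor1 → α Factor1 | ε.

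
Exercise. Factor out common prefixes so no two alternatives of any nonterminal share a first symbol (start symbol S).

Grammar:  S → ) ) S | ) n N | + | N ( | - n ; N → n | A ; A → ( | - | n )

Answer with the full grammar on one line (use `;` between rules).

S has alternatives sharing prefix ')': factor to S → ) S' with S' → ) S | n N.

S → + | N ( | - n | ) S'; N → n | A; A → ( | - | n ); S' → ) S | n N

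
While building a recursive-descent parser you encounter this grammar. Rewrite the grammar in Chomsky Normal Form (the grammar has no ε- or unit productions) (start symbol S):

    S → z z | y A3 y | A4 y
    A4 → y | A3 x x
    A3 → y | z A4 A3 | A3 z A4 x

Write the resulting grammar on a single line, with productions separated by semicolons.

Introduce a nonterminal for each terminal appearing in a rule of length ≥ 2: X1 → z, X2 → y, X3 → x.
Binarize each right-hand side of length ≥ 3 by chaining fresh nonterminals (Y1, Y2, …): affected rules were S → X2 A3 X2; A4 → A3 X3 X3; A3 → X1 A4 A3; A3 → A3 X1 A4 X3.

S → X1 X1 | X2 Y1 | A4 X2; A4 → y | A3 Y2; A3 → y | X1 Y3 | A3 Y4; X1 → z; X2 → y; X3 → x; Y1 → A3 X2; Y2 → X3 X3; Y3 → A4 A3; Y4 → X1 Y5; Y5 → A4 X3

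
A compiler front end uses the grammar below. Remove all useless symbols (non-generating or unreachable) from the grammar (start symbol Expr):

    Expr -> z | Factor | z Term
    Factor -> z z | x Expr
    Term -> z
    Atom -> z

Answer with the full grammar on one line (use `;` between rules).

Generating nonterminals: {Atom, Expr, Factor, Term}.
Reachable from Expr after that: {Expr, Factor, Term}.
Removed useless symbols: {Atom} and every production mentioning them.

Expr -> z | Factor | z Term; Factor -> z z | x Expr; Term -> z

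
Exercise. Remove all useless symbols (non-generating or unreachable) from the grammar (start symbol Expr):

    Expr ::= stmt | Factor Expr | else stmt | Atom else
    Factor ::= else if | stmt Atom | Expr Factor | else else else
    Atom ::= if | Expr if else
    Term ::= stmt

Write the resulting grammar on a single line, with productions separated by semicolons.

Generating nonterminals: {Atom, Expr, Factor, Term}.
Reachable from Expr after that: {Atom, Expr, Factor}.
Removed useless symbols: {Term} and every production mentioning them.

Expr ::= stmt | Factor Expr | else stmt | Atom else; Factor ::= else if | stmt Atom | Expr Factor | else else else; Atom ::= if | Expr if else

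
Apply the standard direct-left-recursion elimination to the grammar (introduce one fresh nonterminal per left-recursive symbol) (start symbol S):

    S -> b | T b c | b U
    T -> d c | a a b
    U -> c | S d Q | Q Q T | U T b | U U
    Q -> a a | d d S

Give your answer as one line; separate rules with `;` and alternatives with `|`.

Left recursion appears on U.
For U: α = {T b, U}, β = {c, S d Q, Q Q T}. Rewrite as U → β U' and U' → α U' | ε.

S -> b | T b c | b U; T -> d c | a a b; U -> c U' | S d Q U' | Q Q T U'; Q -> a a | d d S; U' -> T b U' | U U' | ε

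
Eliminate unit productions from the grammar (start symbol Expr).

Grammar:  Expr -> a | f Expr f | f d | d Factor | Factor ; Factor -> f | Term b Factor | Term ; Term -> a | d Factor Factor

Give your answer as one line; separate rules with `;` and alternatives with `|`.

Unit pairs: Expr ⇒* {Factor, Term}; Factor ⇒* {Term}.
For each unit pair (A, B), copy every non-unit production of B to A, then drop all unit productions.

Expr -> a | d Factor Factor | f | Term b Factor | f Expr f | f d | d Factor; Factor -> a | d Factor Factor | f | Term b Factor; Term -> a | d Factor Factor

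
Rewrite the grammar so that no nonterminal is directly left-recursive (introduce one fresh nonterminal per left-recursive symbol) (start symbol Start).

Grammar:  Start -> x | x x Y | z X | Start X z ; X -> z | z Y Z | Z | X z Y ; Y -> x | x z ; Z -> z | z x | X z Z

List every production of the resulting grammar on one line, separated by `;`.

Start -> x Start1 | x x Y Start1 | z X Start1; X -> z X1 | z Y Z X1 | Z X1; Y -> x | x z; Z -> z | z x | X z Z; Start1 -> X z Start1 | ε; X1 -> z Y X1 | ε

Left recursion appears on Start, X.
For Start: α = {X z}, β = {x, x x Y, z X}. Rewrite as Start → β Start1 and Start1 → α Start1 | ε.
For X: α = {z Y}, β = {z, z Y Z, Z}. Rewrite as X → β X1 and X1 → α X1 | ε.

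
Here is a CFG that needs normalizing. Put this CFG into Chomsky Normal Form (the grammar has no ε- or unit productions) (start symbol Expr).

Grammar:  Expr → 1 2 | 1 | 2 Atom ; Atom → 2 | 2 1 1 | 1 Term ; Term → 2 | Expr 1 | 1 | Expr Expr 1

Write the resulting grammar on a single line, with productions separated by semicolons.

Introduce a nonterminal for each terminal appearing in a rule of length ≥ 2: X1 → 1, X2 → 2.
Binarize each right-hand side of length ≥ 3 by chaining fresh nonterminals (Y1, Y2, …): affected rules were Atom → X2 X1 X1; Term → Expr Expr X1.

Expr → X1 X2 | 1 | X2 Atom; Atom → 2 | X2 Y1 | X1 Term; Term → 2 | Expr X1 | 1 | Expr Y2; X1 → 1; X2 → 2; Y1 → X1 X1; Y2 → Expr X1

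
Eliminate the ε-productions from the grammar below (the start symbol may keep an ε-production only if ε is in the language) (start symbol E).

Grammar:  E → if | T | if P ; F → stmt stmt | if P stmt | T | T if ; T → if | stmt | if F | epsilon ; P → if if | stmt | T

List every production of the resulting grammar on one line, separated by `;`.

E → if | T | if P | ε; F → stmt stmt | if P stmt | if stmt | T | T if | if; T → if | stmt | if F; P → if if | stmt | T

Nullable set = {E, F, P, T}.
ε ∈ L(G) since E is nullable, so keep E → ε.
Expand every rule over subsets of its nullable positions: F → if P stmt gives if P stmt | if stmt. F → T if gives T if | if.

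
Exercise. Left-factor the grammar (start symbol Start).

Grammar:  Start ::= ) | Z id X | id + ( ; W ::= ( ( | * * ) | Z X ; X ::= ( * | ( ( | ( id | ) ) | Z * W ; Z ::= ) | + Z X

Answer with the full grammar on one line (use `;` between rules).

Start ::= ) | Z id X | id + (; W ::= ( ( | * * ) | Z X; X ::= ) ) | Z * W | ( X1; Z ::= ) | + Z X; X1 ::= * | ( | id

X has alternatives sharing prefix '(': factor to X → ( X1 with X1 → * | ( | id.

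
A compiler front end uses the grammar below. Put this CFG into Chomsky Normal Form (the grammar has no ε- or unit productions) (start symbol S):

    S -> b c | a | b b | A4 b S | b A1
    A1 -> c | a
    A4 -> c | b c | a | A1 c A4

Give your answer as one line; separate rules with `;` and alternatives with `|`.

S -> X1 X2 | a | X1 X1 | A4 Y1 | X1 A1; A1 -> c | a; A4 -> c | X1 X2 | a | A1 Y2; X1 -> b; X2 -> c; Y1 -> X1 S; Y2 -> X2 A4

Introduce a nonterminal for each terminal appearing in a rule of length ≥ 2: X1 → b, X2 → c.
Binarize each right-hand side of length ≥ 3 by chaining fresh nonterminals (Y1, Y2, …): affected rules were S → A4 X1 S; A4 → A1 X2 A4.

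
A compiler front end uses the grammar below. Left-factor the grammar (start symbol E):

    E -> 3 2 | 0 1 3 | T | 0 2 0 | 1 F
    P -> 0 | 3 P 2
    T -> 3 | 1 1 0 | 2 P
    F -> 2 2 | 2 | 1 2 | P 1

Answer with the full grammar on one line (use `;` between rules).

E has alternatives sharing prefix '0': factor to E → 0 E' with E' → 1 3 | 2 0.
F has alternatives sharing prefix '2': factor to F → 2 F' with F' → 2 | ε.

E -> 3 2 | T | 1 F | 0 E'; P -> 0 | 3 P 2; T -> 3 | 1 1 0 | 2 P; F -> 1 2 | P 1 | 2 F'; E' -> 1 3 | 2 0; F' -> 2 | ε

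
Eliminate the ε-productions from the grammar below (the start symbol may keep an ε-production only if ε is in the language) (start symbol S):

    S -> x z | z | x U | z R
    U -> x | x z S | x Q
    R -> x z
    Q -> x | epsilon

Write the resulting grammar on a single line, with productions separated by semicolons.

Nullable nonterminals: {Q}.
ε ∉ L(G), so no ε-production is kept.

S -> x z | z | x U | z R; U -> x | x z S | x Q; R -> x z; Q -> x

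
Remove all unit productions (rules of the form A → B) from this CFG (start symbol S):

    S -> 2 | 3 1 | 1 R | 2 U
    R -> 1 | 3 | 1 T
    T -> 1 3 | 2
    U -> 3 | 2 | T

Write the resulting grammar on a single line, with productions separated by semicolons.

S -> 2 | 3 1 | 1 R | 2 U; R -> 1 | 3 | 1 T; T -> 1 3 | 2; U -> 3 | 2 | 1 3

Unit pairs: U ⇒* {T}.
For every A with A ⇒* B via unit rules, add B's non-unit alternatives to A; then delete every rule of the form X → Y.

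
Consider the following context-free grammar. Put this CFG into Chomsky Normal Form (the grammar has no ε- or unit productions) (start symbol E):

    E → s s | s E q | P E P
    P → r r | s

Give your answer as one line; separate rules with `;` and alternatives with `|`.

E → X1 X1 | X1 Y1 | P Y2; P → X3 X3 | s; X1 → s; X2 → q; X3 → r; Y1 → E X2; Y2 → E P

Introduce a nonterminal for each terminal appearing in a rule of length ≥ 2: X1 → s, X2 → q, X3 → r.
Binarize each right-hand side of length ≥ 3 by chaining fresh nonterminals (Y1, Y2, …): affected rules were E → X1 E X2; E → P E P.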